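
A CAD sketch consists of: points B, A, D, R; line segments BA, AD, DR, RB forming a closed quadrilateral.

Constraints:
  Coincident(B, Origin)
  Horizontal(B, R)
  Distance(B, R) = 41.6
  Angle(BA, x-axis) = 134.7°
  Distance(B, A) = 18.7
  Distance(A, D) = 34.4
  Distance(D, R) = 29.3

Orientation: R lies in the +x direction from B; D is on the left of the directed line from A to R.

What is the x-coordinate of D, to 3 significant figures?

20.5

Checks: |BR| = 41.60 ✓; |BA| = 18.70 ✓; |AD| = 34.40 ✓; |DR| = 29.30 ✓.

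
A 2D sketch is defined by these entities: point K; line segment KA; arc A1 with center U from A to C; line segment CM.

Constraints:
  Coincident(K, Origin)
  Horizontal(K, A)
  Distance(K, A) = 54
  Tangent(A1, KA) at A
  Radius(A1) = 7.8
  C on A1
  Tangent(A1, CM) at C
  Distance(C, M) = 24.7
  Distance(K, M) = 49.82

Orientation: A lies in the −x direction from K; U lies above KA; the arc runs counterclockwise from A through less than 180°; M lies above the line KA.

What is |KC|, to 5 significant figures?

46.825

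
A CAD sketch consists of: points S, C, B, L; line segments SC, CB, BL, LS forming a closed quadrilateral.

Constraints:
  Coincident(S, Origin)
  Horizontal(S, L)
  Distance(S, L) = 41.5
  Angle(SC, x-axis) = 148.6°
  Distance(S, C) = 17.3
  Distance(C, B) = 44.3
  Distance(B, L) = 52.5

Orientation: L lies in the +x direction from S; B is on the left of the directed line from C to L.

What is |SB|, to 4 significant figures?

45.62

Checks: |CB| = 44.30 ✓; |BL| = 52.50 ✓.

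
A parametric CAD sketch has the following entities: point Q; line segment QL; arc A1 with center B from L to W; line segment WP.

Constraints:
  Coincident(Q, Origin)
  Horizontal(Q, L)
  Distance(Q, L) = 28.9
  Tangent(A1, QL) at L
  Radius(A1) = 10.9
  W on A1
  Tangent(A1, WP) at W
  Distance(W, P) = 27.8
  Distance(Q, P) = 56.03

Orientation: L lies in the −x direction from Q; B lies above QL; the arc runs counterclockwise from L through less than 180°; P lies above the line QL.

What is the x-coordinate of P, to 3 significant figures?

-41.0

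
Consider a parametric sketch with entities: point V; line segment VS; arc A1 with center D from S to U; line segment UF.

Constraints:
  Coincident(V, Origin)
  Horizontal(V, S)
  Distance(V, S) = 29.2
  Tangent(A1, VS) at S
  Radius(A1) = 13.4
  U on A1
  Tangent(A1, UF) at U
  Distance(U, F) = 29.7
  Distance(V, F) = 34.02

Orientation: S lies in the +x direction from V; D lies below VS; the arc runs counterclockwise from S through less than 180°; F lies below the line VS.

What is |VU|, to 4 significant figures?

18.75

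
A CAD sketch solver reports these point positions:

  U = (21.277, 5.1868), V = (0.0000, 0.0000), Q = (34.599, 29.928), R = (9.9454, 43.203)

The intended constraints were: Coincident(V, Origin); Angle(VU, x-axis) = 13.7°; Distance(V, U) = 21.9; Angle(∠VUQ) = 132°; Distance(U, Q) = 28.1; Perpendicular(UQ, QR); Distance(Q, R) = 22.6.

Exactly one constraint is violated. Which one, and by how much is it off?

Distance(Q, R) = 22.6 — off by 5.40.

V = (0.00, 0.00) ✓; VU at 13.70° ✓; |VU| = 21.90 ✓; ∠VUQ = 132.0° ✓; |UQ| = 28.10 ✓; ∠(UQ, QR) = 90.00° ✓; |QR| = 28.00 ✗.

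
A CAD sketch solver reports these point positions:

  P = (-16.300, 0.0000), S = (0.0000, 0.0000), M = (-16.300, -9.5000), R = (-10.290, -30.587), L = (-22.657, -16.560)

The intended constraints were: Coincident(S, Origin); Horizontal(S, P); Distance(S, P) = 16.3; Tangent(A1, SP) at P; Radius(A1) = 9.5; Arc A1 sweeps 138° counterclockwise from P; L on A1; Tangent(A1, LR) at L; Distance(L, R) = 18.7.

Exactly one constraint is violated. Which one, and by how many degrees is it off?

Tangent(A1, LR) at L — off by 6.60°.

S = (0.00, 0.00) ✓; S.y = 0.00, P.y = 0.00 ✓; |SP| = 16.30 ✓; ∠(MP, PS) = 90.00° ✓; |MP| = 9.500 ✓; bearing(M→L) − bearing(M→P) = 138.0° ✓; |ML| = 9.500 ✓; ∠(ML, LR) = 96.60° ✗; |LR| = 18.70 ✓.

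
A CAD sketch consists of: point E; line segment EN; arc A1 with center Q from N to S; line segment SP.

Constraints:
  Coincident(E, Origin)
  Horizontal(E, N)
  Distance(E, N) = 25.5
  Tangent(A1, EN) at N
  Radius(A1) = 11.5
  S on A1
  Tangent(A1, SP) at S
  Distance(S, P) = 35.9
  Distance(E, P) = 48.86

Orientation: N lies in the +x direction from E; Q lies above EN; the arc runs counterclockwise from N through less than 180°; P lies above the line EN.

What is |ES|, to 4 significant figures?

39.27

Checks: |QS| = 11.50 ✓; ∠(QS, SP) = 90.00° ✓; |SP| = 35.90 ✓; |EP| = 48.86 ✓.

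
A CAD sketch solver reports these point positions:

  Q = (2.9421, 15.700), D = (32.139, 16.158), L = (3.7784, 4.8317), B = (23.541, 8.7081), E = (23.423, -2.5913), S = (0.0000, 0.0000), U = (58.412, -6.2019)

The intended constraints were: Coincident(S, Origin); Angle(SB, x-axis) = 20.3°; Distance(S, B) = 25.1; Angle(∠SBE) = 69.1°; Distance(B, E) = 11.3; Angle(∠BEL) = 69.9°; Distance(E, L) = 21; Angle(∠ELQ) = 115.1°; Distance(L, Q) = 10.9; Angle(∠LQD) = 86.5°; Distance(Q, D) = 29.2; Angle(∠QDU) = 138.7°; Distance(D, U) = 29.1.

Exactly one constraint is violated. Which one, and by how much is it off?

Distance(D, U) = 29.1 — off by 5.40.

S = (0.00, 0.00) ✓; SB at 20.30° ✓; |SB| = 25.10 ✓; ∠SBE = 69.10° ✓; |BE| = 11.30 ✓; ∠BEL = 69.90° ✓; |EL| = 21.00 ✓; ∠ELQ = 115.1° ✓; |LQ| = 10.90 ✓; ∠LQD = 86.50° ✓; |QD| = 29.20 ✓; ∠QDU = 138.7° ✓; |DU| = 34.50 ✗.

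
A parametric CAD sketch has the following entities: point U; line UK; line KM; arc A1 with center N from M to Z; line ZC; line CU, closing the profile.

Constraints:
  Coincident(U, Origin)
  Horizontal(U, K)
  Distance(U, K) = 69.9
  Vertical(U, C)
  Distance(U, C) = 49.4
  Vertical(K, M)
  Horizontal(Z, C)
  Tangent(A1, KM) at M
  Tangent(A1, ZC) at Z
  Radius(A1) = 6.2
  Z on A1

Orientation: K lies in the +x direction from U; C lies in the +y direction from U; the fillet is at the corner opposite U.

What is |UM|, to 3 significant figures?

82.2

The virtual corner opposite U is at (69.9, 49.4). Tangency of A1 to KM means the radius NM is perpendicular to KM and A1 meets ZC tangentially, so NZ is at right angles to ZC, with radius 6.2, so the center N sits 6.2 in from both sides at N = (63.7, 43.2). That places the tangent points at M = (69.9, 43.2) on KM and Z = (63.7, 49.4) on ZC. Then |UM| = |M − U| = 82.2.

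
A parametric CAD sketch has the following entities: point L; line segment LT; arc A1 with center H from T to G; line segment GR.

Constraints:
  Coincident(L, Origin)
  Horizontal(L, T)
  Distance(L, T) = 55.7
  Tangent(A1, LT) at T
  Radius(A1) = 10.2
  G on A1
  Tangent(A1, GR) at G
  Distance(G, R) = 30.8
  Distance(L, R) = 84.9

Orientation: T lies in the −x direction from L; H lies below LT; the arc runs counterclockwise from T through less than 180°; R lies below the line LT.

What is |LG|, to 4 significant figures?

65.24

L is at the origin; LT is horizontal with |LT| = 55.7 and T on the −x side, so T = (-55.70, 0.000). Since A1 is tangent to LT there, HT ⟂ LT, so H = T + (0, -10.2) = (-55.70, -10.20). Since HG ⟂ GR (tangency), |HR| = √(10.2² + 30.8²) = 32.45 regardless of where G sits on A1. So R lies on both circle(L, 84.9) and circle(H, 32.45); the below-LT intersection is R = (-77.82, -33.93). G is the foot of the tangent from R: G = (-64.97, -5.943).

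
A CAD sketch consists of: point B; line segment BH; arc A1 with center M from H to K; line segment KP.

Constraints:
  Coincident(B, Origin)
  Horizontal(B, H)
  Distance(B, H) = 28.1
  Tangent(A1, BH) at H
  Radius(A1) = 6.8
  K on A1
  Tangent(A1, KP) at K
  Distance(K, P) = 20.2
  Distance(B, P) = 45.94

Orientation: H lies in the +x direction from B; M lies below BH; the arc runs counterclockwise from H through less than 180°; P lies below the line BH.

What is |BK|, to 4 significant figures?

26.22

Checks: |MK| = 6.800 ✓; ∠(MK, KP) = 90.00° ✓; |KP| = 20.20 ✓; |BP| = 45.94 ✓.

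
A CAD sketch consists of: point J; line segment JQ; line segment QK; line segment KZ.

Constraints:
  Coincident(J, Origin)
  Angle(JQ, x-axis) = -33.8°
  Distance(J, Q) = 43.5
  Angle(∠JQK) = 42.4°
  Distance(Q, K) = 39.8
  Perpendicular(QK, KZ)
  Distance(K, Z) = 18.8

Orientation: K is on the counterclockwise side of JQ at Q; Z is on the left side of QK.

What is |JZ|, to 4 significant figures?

13.03

J is at the origin; JQ runs at -33.8° with length 43.5, so Q = 43.5·(cos -33.8°, sin -33.8°) = (36.15, -24.20). ∠JQK = 42.4°, so QK runs at -33.8° + (180° − 42.4°) = 103.8° from the x-axis; with |QK| = 39.8, K = Q + 39.8·(cos 103.8°, sin 103.8°) = (26.65, 14.45). QK ⟂ KZ; with |KZ| = 18.8 on the left of QK, Z = K + 18.8·(-0.9711, -0.2385) = (8.397, 9.968). Then |JZ| = |Z − J| = 13.03.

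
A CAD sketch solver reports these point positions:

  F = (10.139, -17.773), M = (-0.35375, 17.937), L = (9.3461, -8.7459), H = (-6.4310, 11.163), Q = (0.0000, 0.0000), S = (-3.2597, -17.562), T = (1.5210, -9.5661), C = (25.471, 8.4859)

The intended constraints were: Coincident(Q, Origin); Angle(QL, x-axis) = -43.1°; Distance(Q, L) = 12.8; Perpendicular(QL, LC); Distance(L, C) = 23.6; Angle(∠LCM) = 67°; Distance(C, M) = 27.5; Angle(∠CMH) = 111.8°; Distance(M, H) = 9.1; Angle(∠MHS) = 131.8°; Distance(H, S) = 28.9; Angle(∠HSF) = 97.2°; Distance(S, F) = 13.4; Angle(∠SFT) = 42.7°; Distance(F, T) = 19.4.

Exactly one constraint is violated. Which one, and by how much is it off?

Distance(F, T) = 19.4 — off by 7.50.

Q = (0.00, 0.00) ✓; QL at -43.10° ✓; |QL| = 12.80 ✓; ∠(QL, LC) = 90.00° ✓; |LC| = 23.60 ✓; ∠LCM = 67.00° ✓; |CM| = 27.50 ✓; ∠CMH = 111.8° ✓; |MH| = 9.101 ✓; ∠MHS = 131.8° ✓; |HS| = 28.90 ✓; ∠HSF = 97.20° ✓; |SF| = 13.40 ✓; ∠SFT = 42.70° ✓; |FT| = 11.90 ✗.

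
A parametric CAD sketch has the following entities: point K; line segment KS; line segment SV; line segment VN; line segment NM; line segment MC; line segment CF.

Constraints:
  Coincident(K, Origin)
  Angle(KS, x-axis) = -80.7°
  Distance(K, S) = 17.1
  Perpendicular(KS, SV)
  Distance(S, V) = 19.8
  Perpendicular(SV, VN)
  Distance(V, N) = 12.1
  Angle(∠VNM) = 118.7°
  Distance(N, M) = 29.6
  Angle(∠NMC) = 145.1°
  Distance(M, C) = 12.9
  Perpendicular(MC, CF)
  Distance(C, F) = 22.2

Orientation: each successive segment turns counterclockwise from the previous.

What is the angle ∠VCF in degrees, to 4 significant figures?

51.08°

K is at the origin; KS runs at -80.7° with length 17.1, so S = (2.763, -16.88). KS ⟂ SV, so SV runs at 9.300°; with |SV| = 19.8, V = (22.30, -13.68). SV is perpendicular to VN, so VN runs at 99.30°; with |VN| = 12.1, N = (20.35, -1.735). ∠VNM = 118.7° gives NM at 160.6° from the x-axis; with |NM| = 29.6, M = (-7.572, 8.097). ∠NMC = 145.1° gives MC at -164.5° from the x-axis; with |MC| = 12.9, C = (-20.00, 4.650). MC is perpendicular to CF, so CF runs at -74.50°; with |CF| = 22.2, F = (-14.07, -16.74). Then cos ∠VCF = CV·CF / (|CV||CF|), giving 51.08°.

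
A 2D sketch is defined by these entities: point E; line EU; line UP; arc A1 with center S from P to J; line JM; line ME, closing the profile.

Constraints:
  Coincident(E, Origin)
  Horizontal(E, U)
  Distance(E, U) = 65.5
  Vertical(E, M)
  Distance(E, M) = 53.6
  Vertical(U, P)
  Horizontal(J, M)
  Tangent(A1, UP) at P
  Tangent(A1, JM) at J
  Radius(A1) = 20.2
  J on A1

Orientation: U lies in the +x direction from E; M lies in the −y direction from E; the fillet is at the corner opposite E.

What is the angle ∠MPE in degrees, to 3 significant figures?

44.2°

E is at the origin; EU is horizontal with |EU| = 65.5 and U on the +x side, so U = (65.5, 0.00). EM is vertical with |EM| = 53.6 and M on the −y side, so M = (0.00, -53.6). The virtual corner opposite E is at (65.5, -53.6). A1 meets UP tangentially, so SP is at right angles to UP and A1 meets JM tangentially, so SJ is at right angles to JM, with radius 20.2, so the center S sits 20.2 in from both sides at S = (45.3, -33.4). That places the tangent points at P = (65.5, -33.4) on UP and J = (45.3, -53.6) on JM. Then cos ∠MPE = PM·PE / (|PM||PE|), giving 44.2°.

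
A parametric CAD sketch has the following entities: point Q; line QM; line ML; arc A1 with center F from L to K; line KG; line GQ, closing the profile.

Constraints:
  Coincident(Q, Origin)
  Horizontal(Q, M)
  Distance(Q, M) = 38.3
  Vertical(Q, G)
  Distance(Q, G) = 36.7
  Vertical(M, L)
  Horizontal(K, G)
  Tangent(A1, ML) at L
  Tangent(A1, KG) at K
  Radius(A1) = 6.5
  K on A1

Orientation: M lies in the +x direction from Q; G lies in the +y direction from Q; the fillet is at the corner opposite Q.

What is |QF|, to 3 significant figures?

43.9

Q and G share the same x with |QG| = 36.7 and G on the +y side, so G = (0.00, 36.7). The virtual corner opposite Q is at (38.3, 36.7). The tangent condition forces FL to be normal to ML and A1 meets KG tangentially, so FK is at right angles to KG, with radius 6.5, so the center F sits 6.5 in from both sides at F = (31.8, 30.2). Then |QF| = |F − Q| = 43.9.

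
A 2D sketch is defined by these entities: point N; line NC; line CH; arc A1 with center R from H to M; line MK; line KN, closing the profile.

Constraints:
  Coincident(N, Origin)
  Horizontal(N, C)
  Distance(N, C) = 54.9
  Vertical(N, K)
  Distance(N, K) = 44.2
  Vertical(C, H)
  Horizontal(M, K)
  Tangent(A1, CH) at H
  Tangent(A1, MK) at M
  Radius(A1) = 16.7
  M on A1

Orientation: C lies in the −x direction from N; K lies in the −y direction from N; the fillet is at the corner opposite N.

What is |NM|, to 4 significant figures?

58.42

N is at the origin; NC is horizontal with |NC| = 54.9 and C on the −x side, so C = (-54.90, 0.000). NK is vertical with |NK| = 44.2 and K on the −y side, so K = (0.000, -44.20). The virtual corner opposite N is at (-54.90, -44.20). A1 meets CH tangentially, so RH is at right angles to CH and A1 meets MK tangentially, so RM is at right angles to MK, with radius 16.7, so the center R sits 16.7 in from both sides at R = (-38.20, -27.50). That places the tangent points at H = (-54.90, -27.50) on CH and M = (-38.20, -44.20) on MK. Then |NM| = |M − N| = 58.42.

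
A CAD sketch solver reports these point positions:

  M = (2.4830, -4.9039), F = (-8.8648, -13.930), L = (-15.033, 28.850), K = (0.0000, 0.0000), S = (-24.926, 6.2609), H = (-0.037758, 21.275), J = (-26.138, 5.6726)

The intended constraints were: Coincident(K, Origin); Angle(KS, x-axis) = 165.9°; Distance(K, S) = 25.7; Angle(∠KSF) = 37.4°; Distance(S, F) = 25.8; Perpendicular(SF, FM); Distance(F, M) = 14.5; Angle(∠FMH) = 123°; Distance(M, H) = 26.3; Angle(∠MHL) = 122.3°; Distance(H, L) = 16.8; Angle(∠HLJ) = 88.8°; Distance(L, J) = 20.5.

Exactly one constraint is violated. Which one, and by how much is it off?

Distance(L, J) = 20.5 — off by 5.20.

K = (0.00, 0.00) ✓; KS at 165.9° ✓; |KS| = 25.70 ✓; ∠KSF = 37.40° ✓; |SF| = 25.80 ✓; ∠(SF, FM) = 90.00° ✓; |FM| = 14.50 ✓; ∠FMH = 123.0° ✓; |MH| = 26.30 ✓; ∠MHL = 122.3° ✓; |HL| = 16.80 ✓; ∠HLJ = 88.80° ✓; |LJ| = 25.70 ✗.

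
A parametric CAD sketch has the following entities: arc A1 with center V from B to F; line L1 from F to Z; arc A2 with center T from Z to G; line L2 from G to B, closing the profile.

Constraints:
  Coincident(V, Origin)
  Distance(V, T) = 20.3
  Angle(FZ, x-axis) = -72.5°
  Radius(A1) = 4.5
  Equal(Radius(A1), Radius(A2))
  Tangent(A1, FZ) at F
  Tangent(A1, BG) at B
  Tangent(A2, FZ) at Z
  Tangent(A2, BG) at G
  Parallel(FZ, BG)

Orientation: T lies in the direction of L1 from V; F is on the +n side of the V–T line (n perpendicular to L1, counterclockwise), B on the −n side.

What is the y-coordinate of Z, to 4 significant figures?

-18.01

The slot axis is L1's direction at -72.5°, so u = (cos -72.5°, sin -72.5°) = (0.3007, -0.9537) and n = (−sin -72.5°, cos -72.5°) = (0.9537, 0.3007). V is at the origin and T lies 20.3 along u from V, so T = 20.3·u = (6.104, -19.36). Tangency of A1 to both parallel lines with radius 4.5 puts F and B at V ± 4.5·n: F = (4.292, 1.353), B = (-4.292, -1.353). Equal radii place Z and G the same way about T: Z = T + 4.5·n = (10.40, -18.01), G = T − 4.5·n = (1.813, -20.71). So Z.y = -18.01.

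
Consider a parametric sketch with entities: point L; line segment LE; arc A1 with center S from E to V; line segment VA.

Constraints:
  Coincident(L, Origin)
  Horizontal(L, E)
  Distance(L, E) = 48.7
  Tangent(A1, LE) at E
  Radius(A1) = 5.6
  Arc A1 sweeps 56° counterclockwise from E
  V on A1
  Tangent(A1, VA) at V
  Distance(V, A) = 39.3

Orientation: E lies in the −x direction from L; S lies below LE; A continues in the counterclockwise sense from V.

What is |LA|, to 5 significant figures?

83.075

On A1, E sits at bearing 90° from S; a 56° counterclockwise sweep puts V at bearing 146°, so V = S + 5.6·(cos 146°, sin 146°) = (-53.343, -2.4685). A1 meets VA tangentially, so SV is at right angles to VA, so VA runs along (−sin 146°, cos 146°); with |VA| = 39.3, A = (-75.319, -35.050). Then |LA| = |A − L| = 83.075.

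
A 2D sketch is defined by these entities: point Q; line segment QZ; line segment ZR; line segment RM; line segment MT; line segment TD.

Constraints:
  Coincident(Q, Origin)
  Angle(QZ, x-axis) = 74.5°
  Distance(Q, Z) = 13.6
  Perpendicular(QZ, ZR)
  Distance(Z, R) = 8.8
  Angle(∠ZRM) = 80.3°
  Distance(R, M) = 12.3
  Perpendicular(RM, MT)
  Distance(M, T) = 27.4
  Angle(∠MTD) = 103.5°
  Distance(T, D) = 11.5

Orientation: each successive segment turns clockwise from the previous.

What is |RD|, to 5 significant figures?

30.105

RM is perpendicular to MT, so MT runs at 154.80°; with |MT| = 27.4, T = (-17.915, 11.291). ∠MTD = 103.5° gives TD at 78.300° from the x-axis; with |TD| = 11.5, D = (-15.583, 22.552). Then |RD| = |D − R| = 30.105.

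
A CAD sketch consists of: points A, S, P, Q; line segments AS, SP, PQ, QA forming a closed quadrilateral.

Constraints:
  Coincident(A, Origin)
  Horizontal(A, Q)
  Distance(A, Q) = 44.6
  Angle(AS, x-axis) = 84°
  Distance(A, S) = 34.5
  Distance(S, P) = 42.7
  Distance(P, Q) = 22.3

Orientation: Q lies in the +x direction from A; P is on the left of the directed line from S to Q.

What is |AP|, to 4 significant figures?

49.85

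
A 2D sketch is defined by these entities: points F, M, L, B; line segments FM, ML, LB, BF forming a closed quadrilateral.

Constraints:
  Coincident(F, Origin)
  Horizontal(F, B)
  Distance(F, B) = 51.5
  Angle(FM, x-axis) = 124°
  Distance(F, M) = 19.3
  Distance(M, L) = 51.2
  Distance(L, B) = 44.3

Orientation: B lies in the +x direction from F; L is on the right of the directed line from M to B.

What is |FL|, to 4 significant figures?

31.91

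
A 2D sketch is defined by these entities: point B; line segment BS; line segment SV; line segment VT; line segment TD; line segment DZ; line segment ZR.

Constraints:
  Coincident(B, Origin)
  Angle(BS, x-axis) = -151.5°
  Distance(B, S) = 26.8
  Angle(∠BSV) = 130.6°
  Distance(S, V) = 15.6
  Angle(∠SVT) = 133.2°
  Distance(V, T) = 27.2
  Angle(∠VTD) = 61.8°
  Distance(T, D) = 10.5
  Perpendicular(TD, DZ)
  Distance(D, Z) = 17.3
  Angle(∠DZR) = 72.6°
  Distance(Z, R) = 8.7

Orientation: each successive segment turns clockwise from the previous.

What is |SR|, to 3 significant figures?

29.0

B is at the origin; BS runs at -151.5° with length 26.8, so S = (-23.6, -12.8). ∠BSV = 130.6° gives SV at 159° from the x-axis; with |SV| = 15.6, V = (-38.1, -7.22). ∠SVT = 133.2° gives VT at 112° from the x-axis; with |VT| = 27.2, T = (-48.4, 17.9). ∠VTD = 61.8° gives TD at -5.90° from the x-axis; with |TD| = 10.5, D = (-38.0, 16.9). TD is perpendicular to DZ, so DZ runs at -95.9°; with |DZ| = 17.3, Z = (-39.8, -0.345). ∠DZR = 72.6° gives ZR at 157° from the x-axis; with |ZR| = 8.7, R = (-47.8, 3.10). Then |SR| = |R − S| = 29.0.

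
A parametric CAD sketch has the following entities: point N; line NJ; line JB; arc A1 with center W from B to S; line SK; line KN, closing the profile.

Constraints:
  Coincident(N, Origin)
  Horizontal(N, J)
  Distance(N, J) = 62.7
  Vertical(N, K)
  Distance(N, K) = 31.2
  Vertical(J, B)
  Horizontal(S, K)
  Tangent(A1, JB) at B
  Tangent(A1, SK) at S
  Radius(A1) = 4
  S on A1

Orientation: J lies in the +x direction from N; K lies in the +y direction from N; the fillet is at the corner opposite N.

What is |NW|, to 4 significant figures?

64.70

N and K share the same x with |NK| = 31.2 and K on the +y side, so K = (0.000, 31.20). The virtual corner opposite N is at (62.70, 31.20). A1 meets JB tangentially, so WB is at right angles to JB and tangency of A1 to SK means the radius WS is perpendicular to SK, with radius 4.0, so the center W sits 4.0 in from both sides at W = (58.70, 27.20). Then |NW| = |W − N| = 64.70.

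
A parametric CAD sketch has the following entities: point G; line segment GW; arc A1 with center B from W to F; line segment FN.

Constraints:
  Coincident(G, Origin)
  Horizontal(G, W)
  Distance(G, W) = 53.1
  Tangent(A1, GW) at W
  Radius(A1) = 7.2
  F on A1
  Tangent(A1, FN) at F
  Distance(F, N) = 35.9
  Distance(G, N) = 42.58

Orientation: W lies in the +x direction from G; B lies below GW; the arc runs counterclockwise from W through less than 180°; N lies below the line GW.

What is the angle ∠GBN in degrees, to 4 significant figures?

52.31°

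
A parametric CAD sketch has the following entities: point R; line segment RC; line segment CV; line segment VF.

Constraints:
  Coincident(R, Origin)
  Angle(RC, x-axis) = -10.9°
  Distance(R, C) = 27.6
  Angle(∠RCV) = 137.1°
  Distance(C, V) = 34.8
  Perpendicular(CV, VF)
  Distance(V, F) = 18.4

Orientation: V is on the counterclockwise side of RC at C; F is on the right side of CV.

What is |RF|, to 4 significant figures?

66.41

R is at the origin; RC runs at -10.9° with length 27.6, so C = 27.6·(cos -10.9°, sin -10.9°) = (27.10, -5.219). ∠RCV = 137.1°, so CV runs at -10.9° + (180° − 137.1°) = 32.00° from the x-axis; with |CV| = 34.8, V = C + 34.8·(cos 32.00°, sin 32.00°) = (56.61, 13.22). The perpendicularity gives VF at right angles to CV; with |VF| = 18.4 on the right of CV, F = V + 18.4·(0.5299, -0.8480) = (66.36, -2.382). Then |RF| = |F − R| = 66.41.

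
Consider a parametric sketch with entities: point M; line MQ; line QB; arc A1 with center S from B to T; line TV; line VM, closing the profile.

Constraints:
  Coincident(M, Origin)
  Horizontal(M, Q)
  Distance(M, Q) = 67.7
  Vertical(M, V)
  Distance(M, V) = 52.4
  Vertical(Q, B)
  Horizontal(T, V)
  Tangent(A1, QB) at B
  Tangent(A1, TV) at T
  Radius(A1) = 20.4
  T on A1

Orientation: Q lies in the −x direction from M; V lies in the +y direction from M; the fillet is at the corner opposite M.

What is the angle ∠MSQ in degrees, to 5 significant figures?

88.438°

M is at the origin; M and Q share the same y with |MQ| = 67.7 and Q on the −x side, so Q = (-67.700, 0.0000). M and V share the same x with |MV| = 52.4 and V on the +y side, so V = (0.0000, 52.400). The virtual corner opposite M is at (-67.700, 52.400). The tangent condition forces SB to be normal to QB and A1 meets TV tangentially, so ST is at right angles to TV, with radius 20.4, so the center S sits 20.4 in from both sides at S = (-47.300, 32.000). Then cos ∠MSQ = SM·SQ / (|SM||SQ|), giving 88.438°.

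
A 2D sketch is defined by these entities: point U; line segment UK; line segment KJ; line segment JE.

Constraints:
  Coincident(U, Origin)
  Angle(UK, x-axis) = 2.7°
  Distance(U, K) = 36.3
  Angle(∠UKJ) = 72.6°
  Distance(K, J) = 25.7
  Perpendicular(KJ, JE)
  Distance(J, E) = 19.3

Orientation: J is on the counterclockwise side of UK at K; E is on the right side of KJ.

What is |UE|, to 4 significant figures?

55.94

∠UKJ = 72.6°, so KJ runs at 2.7° + (180° − 72.6°) = 110.1° from the x-axis; with |KJ| = 25.7, J = K + 25.7·(cos 110.1°, sin 110.1°) = (27.43, 25.84). KJ is perpendicular to JE; with |JE| = 19.3 on the right of KJ, E = J + 19.3·(0.9391, 0.3437) = (45.55, 32.48). Then |UE| = |E − U| = 55.94.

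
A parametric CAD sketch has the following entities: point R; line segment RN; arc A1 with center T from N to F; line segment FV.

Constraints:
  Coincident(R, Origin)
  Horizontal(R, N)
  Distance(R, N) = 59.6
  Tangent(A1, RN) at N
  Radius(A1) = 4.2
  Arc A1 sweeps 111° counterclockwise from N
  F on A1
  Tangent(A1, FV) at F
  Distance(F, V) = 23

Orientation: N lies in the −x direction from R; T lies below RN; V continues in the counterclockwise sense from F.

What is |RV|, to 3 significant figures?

61.6

On A1, N sits at bearing 90° from T; a 111° counterclockwise sweep puts F at bearing 201°, so F = T + 4.2·(cos 201°, sin 201°) = (-63.5, -5.71). Tangency of A1 to FV means the radius TF is perpendicular to FV, so FV runs along (−sin 201°, cos 201°); with |FV| = 23.0, V = (-55.3, -27.2). Then |RV| = |V − R| = 61.6.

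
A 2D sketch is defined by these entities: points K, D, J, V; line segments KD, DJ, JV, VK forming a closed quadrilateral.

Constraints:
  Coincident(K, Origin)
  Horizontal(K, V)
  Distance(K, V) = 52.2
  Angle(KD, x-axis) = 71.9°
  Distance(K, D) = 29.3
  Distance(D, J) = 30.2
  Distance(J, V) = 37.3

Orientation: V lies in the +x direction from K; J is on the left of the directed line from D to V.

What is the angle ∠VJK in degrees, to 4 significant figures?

69.51°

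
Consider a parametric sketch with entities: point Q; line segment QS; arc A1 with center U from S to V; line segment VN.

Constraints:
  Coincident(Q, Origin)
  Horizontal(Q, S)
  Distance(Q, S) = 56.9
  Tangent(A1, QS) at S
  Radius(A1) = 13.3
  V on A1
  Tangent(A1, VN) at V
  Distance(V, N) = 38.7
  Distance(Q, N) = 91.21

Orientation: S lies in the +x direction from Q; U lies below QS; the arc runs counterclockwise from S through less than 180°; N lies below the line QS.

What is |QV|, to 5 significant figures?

53.373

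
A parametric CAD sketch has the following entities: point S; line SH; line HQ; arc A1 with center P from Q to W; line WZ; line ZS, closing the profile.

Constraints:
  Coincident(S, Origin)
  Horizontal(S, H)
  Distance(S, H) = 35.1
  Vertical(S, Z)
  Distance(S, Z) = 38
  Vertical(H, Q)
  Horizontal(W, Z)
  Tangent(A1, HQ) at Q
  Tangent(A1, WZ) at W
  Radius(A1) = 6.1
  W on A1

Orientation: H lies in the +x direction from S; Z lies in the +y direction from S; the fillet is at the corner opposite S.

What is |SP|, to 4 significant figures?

43.11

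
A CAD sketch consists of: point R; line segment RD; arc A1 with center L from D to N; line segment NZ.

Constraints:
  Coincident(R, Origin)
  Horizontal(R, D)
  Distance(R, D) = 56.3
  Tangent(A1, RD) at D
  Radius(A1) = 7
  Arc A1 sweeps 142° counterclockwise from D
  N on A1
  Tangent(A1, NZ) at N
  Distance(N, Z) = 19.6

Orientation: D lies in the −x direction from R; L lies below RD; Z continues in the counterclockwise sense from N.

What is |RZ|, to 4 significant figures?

51.42

R is at the origin; R and D share the same y with |RD| = 56.3 and D on the −x side, so D = (-56.30, 0.000). The tangent condition forces LD to be normal to RD, so L = D + (0, -7) = (-56.30, -7.000). On A1, D sits at bearing 90° from L; a 142° counterclockwise sweep puts N at bearing 232°, so N = L + 7.0·(cos 232°, sin 232°) = (-60.61, -12.52). Tangency of A1 to NZ means the radius LN is perpendicular to NZ, so NZ runs along (−sin 232°, cos 232°); with |NZ| = 19.6, Z = (-45.16, -24.58). Then |RZ| = |Z − R| = 51.42.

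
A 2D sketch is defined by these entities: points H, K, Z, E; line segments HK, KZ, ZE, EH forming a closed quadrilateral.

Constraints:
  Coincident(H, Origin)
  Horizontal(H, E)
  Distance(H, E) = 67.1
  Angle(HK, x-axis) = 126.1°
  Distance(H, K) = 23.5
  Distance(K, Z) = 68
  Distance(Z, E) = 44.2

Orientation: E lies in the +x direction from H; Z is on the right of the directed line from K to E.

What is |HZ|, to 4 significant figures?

44.91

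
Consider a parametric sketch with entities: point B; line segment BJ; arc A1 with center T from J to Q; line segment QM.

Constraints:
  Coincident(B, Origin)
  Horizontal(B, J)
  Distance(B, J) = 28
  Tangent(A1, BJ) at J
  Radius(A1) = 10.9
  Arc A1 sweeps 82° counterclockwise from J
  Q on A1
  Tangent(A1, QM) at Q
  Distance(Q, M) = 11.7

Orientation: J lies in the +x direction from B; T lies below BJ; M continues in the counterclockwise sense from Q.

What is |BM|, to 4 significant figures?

26.12

B is at the origin; B and J share the same y with |BJ| = 28.0 and J on the +x side, so J = (28.00, 0.000). Tangency of A1 to BJ means the radius TJ is perpendicular to BJ, so T = J + (0, -10.9) = (28.00, -10.90). On A1, J sits at bearing 90° from T; an 82° counterclockwise sweep puts Q at bearing 172°, so Q = T + 10.9·(cos 172°, sin 172°) = (17.21, -9.383). The tangent condition forces TQ to be normal to QM, so QM runs along (−sin 172°, cos 172°); with |QM| = 11.7, M = (15.58, -20.97). Then |BM| = |M − B| = 26.12.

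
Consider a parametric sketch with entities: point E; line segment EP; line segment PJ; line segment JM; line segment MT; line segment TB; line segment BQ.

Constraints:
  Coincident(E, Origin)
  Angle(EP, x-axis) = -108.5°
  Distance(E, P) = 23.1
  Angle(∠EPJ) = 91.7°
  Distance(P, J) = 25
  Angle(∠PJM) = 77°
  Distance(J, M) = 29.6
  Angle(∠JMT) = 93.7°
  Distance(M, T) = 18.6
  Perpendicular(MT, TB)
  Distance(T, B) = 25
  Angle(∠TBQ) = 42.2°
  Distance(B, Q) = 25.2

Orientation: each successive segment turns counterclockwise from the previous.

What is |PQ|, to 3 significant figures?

28.5

The perpendicularity gives TB at right angles to MT, so TB runs at -101°; with |TB| = 25.0, B = (-3.15, -22.2). ∠TBQ = 42.2° gives BQ at 36.9° from the x-axis; with |BQ| = 25.2, Q = (17.0, -7.07). Then |PQ| = |Q − P| = 28.5.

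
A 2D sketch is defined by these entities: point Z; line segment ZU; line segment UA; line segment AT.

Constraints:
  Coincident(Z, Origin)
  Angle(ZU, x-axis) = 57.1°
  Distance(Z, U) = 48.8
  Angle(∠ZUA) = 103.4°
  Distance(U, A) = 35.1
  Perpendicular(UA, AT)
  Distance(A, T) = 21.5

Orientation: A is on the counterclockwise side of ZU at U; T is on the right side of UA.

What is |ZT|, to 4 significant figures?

83.13

Z is at the origin; ZU runs at 57.1° with length 48.8, so U = 48.8·(cos 57.1°, sin 57.1°) = (26.51, 40.97). ∠ZUA = 103.4°, so UA runs at 57.1° + (180° − 103.4°) = 133.7° from the x-axis; with |UA| = 35.1, A = U + 35.1·(cos 133.7°, sin 133.7°) = (2.257, 66.35). UA ⟂ AT; with |AT| = 21.5 on the right of UA, T = A + 21.5·(0.7230, 0.6909) = (17.80, 81.20). Then |ZT| = |T − Z| = 83.13.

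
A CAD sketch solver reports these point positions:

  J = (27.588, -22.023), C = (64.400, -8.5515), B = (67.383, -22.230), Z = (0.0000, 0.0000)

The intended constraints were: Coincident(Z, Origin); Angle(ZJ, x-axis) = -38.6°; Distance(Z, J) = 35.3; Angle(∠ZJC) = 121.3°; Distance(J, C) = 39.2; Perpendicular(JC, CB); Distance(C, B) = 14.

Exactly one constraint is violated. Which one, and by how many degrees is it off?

Perpendicular(JC, CB) — off by 7.80°.

Z = (0.00, 0.00) ✓; ZJ at -38.60° ✓; |ZJ| = 35.30 ✓; ∠ZJC = 121.3° ✓; |JC| = 39.20 ✓; ∠(JC, CB) = 97.80° ✗; |CB| = 14.00 ✓.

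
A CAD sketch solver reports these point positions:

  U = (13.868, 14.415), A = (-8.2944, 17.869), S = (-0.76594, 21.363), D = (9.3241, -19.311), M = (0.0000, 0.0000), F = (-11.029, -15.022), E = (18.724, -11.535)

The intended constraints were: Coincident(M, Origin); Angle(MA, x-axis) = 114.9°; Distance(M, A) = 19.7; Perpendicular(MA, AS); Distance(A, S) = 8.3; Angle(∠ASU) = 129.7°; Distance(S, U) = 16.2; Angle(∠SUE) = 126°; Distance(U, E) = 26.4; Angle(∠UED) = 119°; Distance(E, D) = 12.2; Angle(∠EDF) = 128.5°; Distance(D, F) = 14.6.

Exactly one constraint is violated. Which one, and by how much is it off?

Distance(D, F) = 14.6 — off by 6.20.

M = (0.00, 0.00) ✓; MA at 114.9° ✓; |MA| = 19.70 ✓; ∠(MA, AS) = 90.00° ✓; |AS| = 8.300 ✓; ∠ASU = 129.7° ✓; |SU| = 16.20 ✓; ∠SUE = 126.0° ✓; |UE| = 26.40 ✓; ∠UED = 119.0° ✓; |ED| = 12.20 ✓; ∠EDF = 128.5° ✓; |DF| = 20.80 ✗.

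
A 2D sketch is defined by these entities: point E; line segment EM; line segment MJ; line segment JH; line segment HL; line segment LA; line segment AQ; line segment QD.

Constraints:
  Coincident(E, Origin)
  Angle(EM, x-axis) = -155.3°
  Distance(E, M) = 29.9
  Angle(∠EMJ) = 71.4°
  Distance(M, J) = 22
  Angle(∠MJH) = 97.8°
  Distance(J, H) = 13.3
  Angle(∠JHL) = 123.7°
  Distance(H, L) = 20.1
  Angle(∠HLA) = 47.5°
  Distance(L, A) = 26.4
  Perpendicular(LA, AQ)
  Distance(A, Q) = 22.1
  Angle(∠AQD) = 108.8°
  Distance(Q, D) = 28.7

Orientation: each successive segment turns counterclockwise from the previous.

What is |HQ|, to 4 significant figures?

14.74

E is at the origin; EM runs at -155.3° with length 29.9, so M = (-27.16, -12.49). ∠EMJ = 71.4° gives MJ at -46.70° from the x-axis; with |MJ| = 22.0, J = (-12.08, -28.51). ∠MJH = 97.8° gives JH at 35.50° from the x-axis; with |JH| = 13.3, H = (-1.249, -20.78). ∠JHL = 123.7° gives HL at 91.80° from the x-axis; with |HL| = 20.1, L = (-1.880, -0.6918). ∠HLA = 47.5° gives LA at -135.7° from the x-axis; with |LA| = 26.4, A = (-20.77, -19.13). LA ⟂ AQ, so AQ runs at -45.70°; with |AQ| = 22.1, Q = (-5.339, -34.95). Then |HQ| = |Q − H| = 14.74.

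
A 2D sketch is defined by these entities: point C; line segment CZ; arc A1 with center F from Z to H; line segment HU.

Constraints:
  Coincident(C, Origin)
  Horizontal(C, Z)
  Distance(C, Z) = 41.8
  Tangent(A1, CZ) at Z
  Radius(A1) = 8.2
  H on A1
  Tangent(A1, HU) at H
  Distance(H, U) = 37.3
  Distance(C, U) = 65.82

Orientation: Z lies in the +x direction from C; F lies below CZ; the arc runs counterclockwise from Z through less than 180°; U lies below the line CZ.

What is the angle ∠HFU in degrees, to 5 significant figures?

77.601°

Checks: C.y = 0.00, Z.y = 0.00 ✓; |FH| = 8.200 ✓; ∠(FH, HU) = 90.00° ✓; |HU| = 37.30 ✓; |CU| = 65.82 ✓.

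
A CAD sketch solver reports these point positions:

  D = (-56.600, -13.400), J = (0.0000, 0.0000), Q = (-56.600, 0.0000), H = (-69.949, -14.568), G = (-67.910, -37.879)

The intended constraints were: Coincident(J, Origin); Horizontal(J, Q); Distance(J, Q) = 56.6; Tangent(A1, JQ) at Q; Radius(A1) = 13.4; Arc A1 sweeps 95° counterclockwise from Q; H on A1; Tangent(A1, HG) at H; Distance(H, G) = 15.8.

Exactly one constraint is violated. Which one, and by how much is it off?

Distance(H, G) = 15.8 — off by 7.60.

J = (0.00, 0.00) ✓; J.y = 0.00, Q.y = 0.00 ✓; |JQ| = 56.60 ✓; ∠(DQ, QJ) = 90.00° ✓; |DQ| = 13.40 ✓; bearing(D→H) − bearing(D→Q) = 95.00° ✓; |DH| = 13.40 ✓; ∠(DH, HG) = 90.00° ✓; |HG| = 23.40 ✗.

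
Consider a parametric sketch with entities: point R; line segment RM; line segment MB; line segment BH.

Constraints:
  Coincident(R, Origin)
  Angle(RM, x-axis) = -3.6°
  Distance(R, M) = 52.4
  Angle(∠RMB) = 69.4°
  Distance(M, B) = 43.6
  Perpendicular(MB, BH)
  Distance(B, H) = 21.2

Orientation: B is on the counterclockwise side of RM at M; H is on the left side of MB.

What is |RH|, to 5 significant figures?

37.534

R is at the origin; RM runs at -3.6° with length 52.4, so M = 52.4·(cos -3.6°, sin -3.6°) = (52.297, -3.2902). ∠RMB = 69.4°, so MB runs at -3.6° + (180° − 69.4°) = 107.00° from the x-axis; with |MB| = 43.6, B = M + 43.6·(cos 107.00°, sin 107.00°) = (39.549, 38.405). MB ⟂ BH; with |BH| = 21.2 on the left of MB, H = B + 21.2·(-0.95630, -0.29237) = (19.276, 32.206). Then |RH| = |H − R| = 37.534.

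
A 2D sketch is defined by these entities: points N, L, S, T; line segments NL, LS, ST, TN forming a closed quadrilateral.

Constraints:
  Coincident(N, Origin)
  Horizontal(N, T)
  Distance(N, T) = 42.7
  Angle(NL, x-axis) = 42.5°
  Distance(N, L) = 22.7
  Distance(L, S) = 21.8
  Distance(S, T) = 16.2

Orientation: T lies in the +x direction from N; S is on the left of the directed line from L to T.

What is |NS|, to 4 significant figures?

41.59

Checks: |LS| = 21.80 ✓; |ST| = 16.20 ✓.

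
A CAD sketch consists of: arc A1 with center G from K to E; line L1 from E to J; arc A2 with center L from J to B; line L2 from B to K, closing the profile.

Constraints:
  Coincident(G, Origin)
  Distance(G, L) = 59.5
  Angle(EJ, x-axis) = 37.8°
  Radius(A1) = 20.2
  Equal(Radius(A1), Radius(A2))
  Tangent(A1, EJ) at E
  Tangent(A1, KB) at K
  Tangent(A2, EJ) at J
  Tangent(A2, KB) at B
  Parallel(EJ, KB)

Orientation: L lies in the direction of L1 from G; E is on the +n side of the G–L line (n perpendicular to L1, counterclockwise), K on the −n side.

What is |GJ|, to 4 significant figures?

62.84

The slot axis is L1's direction at 37.8°, so u = (cos 37.8°, sin 37.8°) = (0.7902, 0.6129) and n = (−sin 37.8°, cos 37.8°) = (-0.6129, 0.7902). G is at the origin and L lies 59.5 along u from G, so L = 59.5·u = (47.01, 36.47). Tangency of A1 to both parallel lines with radius 20.2 puts E and K at G ± 20.2·n: E = (-12.38, 15.96), K = (12.38, -15.96). Equal radii place J and B the same way about L: J = L + 20.2·n = (34.63, 52.43), B = L − 20.2·n = (59.39, 20.51). Then |GJ| = |J − G| = 62.84.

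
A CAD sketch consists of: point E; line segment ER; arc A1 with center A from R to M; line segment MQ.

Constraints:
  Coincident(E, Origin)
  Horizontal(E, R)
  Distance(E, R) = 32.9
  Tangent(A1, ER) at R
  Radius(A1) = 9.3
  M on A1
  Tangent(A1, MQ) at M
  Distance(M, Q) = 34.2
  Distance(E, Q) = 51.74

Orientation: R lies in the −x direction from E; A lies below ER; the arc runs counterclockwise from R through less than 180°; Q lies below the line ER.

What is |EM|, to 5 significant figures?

43.394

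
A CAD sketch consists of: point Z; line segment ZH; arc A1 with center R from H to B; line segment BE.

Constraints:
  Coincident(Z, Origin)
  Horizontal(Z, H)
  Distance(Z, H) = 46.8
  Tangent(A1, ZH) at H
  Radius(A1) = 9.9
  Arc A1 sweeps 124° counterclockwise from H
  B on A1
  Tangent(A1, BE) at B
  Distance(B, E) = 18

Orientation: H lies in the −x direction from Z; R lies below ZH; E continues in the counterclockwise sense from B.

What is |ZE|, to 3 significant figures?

54.2

Z is at the origin; Z and H share the same y with |ZH| = 46.8 and H on the −x side, so H = (-46.8, 0.00). The tangent condition forces RH to be normal to ZH, so R = H + (0, -9.9) = (-46.8, -9.90). On A1, H sits at bearing 90° from R; a 124° counterclockwise sweep puts B at bearing 214°, so B = R + 9.9·(cos 214°, sin 214°) = (-55.0, -15.4). Since A1 is tangent to BE there, RB ⟂ BE, so BE runs along (−sin 214°, cos 214°); with |BE| = 18.0, E = (-44.9, -30.4). Then |ZE| = |E − Z| = 54.2.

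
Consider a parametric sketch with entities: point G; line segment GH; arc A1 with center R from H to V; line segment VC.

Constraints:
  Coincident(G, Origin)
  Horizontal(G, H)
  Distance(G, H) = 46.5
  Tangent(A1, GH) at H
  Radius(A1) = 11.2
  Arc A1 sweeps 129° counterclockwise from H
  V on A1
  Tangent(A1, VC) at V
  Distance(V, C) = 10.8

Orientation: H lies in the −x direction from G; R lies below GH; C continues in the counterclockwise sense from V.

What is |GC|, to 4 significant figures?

55.25

On A1, H sits at bearing 90° from R; a 129° counterclockwise sweep puts V at bearing 219°, so V = R + 11.2·(cos 219°, sin 219°) = (-55.20, -18.25). Since A1 is tangent to VC there, RV ⟂ VC, so VC runs along (−sin 219°, cos 219°); with |VC| = 10.8, C = (-48.41, -26.64). Then |GC| = |C − G| = 55.25.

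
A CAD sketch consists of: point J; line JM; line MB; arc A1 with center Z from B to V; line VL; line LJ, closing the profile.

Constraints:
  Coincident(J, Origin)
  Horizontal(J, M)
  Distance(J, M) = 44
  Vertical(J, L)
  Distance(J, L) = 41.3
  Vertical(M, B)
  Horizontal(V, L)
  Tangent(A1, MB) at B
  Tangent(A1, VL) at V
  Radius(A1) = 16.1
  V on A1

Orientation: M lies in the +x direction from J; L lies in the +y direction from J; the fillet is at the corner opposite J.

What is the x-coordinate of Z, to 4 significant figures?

27.90

J and L share the same x with |JL| = 41.3 and L on the +y side, so L = (0.000, 41.30). The virtual corner opposite J is at (44.00, 41.30). The tangent condition forces ZB to be normal to MB and since A1 is tangent to VL there, ZV ⟂ VL, with radius 16.1, so the center Z sits 16.1 in from both sides at Z = (27.90, 25.20). So Z.x = 27.90.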